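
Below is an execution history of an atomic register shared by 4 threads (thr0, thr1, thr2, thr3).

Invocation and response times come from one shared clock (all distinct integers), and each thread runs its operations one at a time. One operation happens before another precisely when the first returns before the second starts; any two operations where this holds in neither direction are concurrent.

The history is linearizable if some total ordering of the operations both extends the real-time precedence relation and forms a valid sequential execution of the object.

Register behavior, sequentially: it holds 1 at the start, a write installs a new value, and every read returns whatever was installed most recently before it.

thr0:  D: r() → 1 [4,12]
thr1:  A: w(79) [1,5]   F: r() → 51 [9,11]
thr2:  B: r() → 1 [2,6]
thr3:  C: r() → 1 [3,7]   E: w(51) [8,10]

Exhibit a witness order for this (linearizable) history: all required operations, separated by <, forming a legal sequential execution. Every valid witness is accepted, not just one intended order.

B < C < D < A < E < F

1. B r() → 1, leaving value 1
2. C r() → 1, leaving value 1
3. D r() → 1, leaving value 1
4. A w(79), leaving value 79
5. E w(51), leaving value 51
6. F r() → 51, leaving value 51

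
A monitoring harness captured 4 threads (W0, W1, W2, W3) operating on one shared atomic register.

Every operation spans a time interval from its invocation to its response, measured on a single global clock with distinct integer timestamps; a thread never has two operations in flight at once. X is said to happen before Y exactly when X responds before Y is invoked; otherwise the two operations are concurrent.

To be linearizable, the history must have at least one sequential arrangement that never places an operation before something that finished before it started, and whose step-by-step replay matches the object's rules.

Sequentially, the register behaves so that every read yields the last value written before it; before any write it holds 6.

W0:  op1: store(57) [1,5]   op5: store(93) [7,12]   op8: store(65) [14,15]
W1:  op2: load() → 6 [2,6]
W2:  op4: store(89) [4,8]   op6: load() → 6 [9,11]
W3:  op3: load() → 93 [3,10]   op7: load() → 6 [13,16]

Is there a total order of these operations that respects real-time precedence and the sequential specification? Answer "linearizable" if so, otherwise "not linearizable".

the violation lands at event 11, op6's response at time 11: events 1..10 linearize, events 1..11 do not
the 5 completed operations admit 30 real-time orders; each fails the atomic register replay
including or dropping the 1 pending operation (op5) in any combination fails
sample order op1, op2, op3, op4, op6 (pending dropped) stalls at step 2 — op2 load() → 6 has no legal effect
sample order op1, op2, op4, op3, op6 (pending dropped) stalls at step 2 — op2 load() → 6 has no legal effect

not linearizable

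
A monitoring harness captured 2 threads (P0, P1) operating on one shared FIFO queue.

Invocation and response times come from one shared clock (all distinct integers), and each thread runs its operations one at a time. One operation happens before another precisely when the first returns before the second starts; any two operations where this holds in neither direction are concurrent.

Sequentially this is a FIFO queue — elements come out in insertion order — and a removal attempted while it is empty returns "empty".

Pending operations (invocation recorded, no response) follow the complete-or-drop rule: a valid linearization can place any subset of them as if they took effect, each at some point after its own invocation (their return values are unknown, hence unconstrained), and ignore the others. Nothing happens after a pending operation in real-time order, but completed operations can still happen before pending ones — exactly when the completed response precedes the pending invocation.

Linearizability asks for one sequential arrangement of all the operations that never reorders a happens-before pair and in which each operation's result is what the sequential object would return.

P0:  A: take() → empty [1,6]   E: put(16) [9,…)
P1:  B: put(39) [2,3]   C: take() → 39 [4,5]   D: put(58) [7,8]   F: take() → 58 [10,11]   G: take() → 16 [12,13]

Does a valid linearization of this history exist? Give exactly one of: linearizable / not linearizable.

one valid linearization: A, B, C, D, E, F, G
after step 1 (A take() → empty): queue <>
after step 2 (B put(39)): queue <39>
after step 3 (C take() → 39): queue <>
after step 4 (D put(58)): queue <58>
after step 5 (E put(16) (pending, included)): queue <58,16>
after step 6 (F take() → 58): queue <16>
after step 7 (G take() → 16): queue <>

linearizable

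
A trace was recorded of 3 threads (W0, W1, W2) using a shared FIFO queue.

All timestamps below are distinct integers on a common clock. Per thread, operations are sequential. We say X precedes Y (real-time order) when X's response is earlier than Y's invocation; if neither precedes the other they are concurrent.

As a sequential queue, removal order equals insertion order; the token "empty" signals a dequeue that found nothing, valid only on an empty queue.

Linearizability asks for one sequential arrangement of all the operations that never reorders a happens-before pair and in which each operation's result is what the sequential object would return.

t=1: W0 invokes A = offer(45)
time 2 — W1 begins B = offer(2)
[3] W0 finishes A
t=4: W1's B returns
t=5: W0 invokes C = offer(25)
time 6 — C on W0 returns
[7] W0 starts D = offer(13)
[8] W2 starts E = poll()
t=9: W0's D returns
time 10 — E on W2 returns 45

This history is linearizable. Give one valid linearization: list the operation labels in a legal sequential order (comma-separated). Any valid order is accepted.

A, B, C, D, E

1. A offer(45), leaving queue <45>
2. B offer(2), leaving queue <45,2>
3. C offer(25), leaving queue <45,2,25>
4. D offer(13), leaving queue <45,2,25,13>
5. E poll() → 45, leaving queue <2,25,13>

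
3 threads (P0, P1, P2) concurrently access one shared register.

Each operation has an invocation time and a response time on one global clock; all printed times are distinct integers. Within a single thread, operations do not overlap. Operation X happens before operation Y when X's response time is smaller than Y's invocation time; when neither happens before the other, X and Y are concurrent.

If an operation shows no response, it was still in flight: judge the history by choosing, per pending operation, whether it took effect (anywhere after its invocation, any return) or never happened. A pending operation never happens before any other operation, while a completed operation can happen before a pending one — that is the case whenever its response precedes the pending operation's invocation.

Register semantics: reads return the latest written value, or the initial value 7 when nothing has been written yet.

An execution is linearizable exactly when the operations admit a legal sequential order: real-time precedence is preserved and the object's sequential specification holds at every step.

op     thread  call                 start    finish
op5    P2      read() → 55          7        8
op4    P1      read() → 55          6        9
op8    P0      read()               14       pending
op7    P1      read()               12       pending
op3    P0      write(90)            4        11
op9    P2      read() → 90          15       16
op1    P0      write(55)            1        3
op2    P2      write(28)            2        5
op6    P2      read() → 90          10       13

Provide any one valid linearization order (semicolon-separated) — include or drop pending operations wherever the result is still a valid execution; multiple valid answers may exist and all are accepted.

op2; op1; op4; op5; op3; op6; op7; op8; op9

after step 1 (op2 write(28)): value 28
after step 2 (op1 write(55)): value 55
after step 3 (op4 read() → 55): value 55
after step 4 (op5 read() → 55): value 55
after step 5 (op3 write(90)): value 90
after step 6 (op6 read() → 90): value 90
after step 7 (op7 read() (pending, included)): value 90
after step 8 (op8 read() (pending, included)): value 90
after step 9 (op9 read() → 90): value 90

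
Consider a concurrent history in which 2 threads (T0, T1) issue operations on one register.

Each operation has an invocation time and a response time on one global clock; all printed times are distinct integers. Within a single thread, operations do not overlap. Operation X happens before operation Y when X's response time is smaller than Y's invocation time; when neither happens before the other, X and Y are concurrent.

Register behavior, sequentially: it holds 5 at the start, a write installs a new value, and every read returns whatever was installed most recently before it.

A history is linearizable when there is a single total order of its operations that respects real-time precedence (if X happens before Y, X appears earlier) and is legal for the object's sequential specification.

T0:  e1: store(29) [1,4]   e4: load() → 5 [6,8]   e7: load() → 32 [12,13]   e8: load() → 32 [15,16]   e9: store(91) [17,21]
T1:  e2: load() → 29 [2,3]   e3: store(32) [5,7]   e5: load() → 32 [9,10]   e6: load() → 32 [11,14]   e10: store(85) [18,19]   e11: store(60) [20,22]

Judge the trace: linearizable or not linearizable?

cut after 7 events: linearizable; cut after 8 events (e4 responds, time 8): not linearizable
every one of the 4 real-time-consistent orders over 4 completed register ops fails the sequential spec
take e1, e2, e3, e4: step 4 already fails, because e4 load() → 5 cannot occur there
take e1, e2, e4, e3: step 3 already fails, because e4 load() → 5 cannot occur there

not linearizable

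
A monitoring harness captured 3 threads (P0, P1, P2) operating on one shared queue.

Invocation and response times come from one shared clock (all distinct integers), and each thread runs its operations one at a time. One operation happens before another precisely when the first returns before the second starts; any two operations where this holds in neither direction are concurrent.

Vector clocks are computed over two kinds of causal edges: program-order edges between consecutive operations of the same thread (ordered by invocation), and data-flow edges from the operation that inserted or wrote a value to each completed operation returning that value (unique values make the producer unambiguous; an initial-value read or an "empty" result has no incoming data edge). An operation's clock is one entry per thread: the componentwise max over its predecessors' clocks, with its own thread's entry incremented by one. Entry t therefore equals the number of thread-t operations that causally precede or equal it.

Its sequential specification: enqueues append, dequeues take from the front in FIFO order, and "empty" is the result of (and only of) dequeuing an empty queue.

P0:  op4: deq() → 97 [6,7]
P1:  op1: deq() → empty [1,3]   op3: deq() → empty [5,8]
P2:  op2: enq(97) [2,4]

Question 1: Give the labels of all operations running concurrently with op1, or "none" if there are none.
Answer: op2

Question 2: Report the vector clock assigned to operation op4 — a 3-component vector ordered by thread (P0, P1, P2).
Answer: (1, 0, 1)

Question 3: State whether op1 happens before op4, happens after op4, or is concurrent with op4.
Answer: before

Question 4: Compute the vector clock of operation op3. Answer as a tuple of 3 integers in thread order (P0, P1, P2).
Answer: (0, 2, 0)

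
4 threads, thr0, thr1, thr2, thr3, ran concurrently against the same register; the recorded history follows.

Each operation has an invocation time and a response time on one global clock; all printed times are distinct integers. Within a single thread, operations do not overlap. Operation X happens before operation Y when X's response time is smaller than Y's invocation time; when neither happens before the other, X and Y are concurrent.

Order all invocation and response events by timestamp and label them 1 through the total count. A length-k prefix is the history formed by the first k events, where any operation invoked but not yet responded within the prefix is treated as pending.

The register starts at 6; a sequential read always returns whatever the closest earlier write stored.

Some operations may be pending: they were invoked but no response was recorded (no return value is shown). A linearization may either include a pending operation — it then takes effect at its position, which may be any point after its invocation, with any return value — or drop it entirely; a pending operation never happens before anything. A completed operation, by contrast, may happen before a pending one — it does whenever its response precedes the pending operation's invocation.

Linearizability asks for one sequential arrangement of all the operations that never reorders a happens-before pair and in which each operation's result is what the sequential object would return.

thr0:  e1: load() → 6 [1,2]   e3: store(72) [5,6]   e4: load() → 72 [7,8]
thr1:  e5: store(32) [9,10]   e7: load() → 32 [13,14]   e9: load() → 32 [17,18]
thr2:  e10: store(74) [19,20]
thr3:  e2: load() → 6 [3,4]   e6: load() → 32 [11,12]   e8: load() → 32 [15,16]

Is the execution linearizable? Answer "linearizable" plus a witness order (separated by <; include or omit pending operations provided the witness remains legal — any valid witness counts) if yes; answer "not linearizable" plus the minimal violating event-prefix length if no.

step 1: e1 load() → 6 — value 6
step 2: e2 load() → 6 — value 6
step 3: e3 store(72) — value 72
step 4: e4 load() → 72 — value 72
step 5: e5 store(32) — value 32
step 6: e6 load() → 32 — value 32
step 7: e7 load() → 32 — value 32
step 8: e8 load() → 32 — value 32
step 9: e9 load() → 32 — value 32
step 10: e10 store(74) — value 74

linearizable — witness: e1 < e2 < e3 < e4 < e5 < e6 < e7 < e8 < e9 < e10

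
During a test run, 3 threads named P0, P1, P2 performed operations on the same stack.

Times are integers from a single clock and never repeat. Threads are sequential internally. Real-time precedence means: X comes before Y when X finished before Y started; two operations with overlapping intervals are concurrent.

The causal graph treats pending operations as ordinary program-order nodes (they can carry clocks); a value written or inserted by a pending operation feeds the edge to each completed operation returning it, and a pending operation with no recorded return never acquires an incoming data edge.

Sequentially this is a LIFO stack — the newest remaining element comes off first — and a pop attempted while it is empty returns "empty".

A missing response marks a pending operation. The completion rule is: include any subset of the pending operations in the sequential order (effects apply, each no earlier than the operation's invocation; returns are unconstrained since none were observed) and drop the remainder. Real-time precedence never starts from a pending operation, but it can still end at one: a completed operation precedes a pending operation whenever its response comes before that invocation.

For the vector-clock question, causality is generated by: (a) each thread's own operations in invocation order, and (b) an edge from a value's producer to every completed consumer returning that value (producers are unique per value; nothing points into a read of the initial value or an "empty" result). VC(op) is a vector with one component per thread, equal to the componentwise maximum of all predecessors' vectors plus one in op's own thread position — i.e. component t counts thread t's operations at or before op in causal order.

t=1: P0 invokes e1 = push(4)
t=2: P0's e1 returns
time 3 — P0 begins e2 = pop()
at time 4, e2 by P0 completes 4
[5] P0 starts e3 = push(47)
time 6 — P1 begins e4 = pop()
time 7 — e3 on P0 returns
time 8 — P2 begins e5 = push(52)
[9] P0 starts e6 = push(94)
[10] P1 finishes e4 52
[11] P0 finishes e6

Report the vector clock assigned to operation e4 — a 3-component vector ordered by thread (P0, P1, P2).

(0, 1, 1)

no predecessors for e5 (invoked 8): P2 increments from zero → (0, 0, 1)
no predecessors for e1 (invoked 1): P0 increments from zero → (1, 0, 0)
merge at e4 (invoked 6): VC(e5)=(0, 0, 1), own-thread bump on P1 → (0, 1, 1)
merge at e2 (invoked 3): VC(e1)=(1, 0, 0), own-thread bump on P0 → (2, 0, 0)
merge at e3 (invoked 5): VC(e2)=(2, 0, 0), own-thread bump on P0 → (3, 0, 0)
merge at e6 (invoked 9): VC(e3)=(3, 0, 0), own-thread bump on P0 → (4, 0, 0)
target: VC(e4) = (0, 1, 1)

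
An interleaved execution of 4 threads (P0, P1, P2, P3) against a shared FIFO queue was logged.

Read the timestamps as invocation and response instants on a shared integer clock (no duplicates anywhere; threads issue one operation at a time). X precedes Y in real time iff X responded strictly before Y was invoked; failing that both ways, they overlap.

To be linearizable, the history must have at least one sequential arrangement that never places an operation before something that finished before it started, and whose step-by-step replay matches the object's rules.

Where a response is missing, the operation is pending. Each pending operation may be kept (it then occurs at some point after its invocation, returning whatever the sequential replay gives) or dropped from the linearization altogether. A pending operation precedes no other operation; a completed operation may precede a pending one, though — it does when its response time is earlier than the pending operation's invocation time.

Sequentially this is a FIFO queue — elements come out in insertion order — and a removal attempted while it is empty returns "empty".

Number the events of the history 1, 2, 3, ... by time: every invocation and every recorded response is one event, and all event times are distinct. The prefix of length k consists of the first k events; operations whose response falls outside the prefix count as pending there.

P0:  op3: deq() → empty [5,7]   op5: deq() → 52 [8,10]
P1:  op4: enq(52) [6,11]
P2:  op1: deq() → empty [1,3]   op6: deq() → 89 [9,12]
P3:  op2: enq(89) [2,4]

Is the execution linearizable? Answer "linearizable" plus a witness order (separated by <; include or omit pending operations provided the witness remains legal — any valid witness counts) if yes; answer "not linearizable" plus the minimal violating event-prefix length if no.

not linearizable — minimal violating prefix: 7 events

already the first 7 events (up to op3's response at time 7) admit no linearization; the first 6 still do
checked exhaustively: 2 real-time-consistent orders of 3 completed operations, zero legal FIFO queue replays
including or dropping the 1 pending operation (op4) in any combination fails
sample order op1, op2, op3 (pending dropped) stalls at step 3 — op3 deq() → empty has no legal effect
sample order op2, op1, op3 (pending dropped) stalls at step 2 — op1 deq() → empty has no legal effect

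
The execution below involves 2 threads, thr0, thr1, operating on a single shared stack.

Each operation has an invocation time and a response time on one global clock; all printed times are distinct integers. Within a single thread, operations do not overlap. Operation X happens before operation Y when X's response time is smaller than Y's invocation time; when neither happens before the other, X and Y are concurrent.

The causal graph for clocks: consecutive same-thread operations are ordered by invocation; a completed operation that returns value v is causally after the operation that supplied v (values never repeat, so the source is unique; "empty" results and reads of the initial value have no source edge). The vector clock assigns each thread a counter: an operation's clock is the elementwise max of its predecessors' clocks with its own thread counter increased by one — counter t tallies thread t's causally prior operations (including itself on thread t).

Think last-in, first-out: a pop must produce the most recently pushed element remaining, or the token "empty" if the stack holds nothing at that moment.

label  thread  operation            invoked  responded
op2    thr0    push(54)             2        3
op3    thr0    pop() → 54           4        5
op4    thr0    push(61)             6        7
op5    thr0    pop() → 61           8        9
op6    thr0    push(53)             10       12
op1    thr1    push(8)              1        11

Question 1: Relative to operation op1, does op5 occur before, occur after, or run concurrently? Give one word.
Answer: concurrent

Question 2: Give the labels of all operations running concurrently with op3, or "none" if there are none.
Answer: op1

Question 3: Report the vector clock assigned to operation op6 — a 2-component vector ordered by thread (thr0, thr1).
Answer: (5, 0)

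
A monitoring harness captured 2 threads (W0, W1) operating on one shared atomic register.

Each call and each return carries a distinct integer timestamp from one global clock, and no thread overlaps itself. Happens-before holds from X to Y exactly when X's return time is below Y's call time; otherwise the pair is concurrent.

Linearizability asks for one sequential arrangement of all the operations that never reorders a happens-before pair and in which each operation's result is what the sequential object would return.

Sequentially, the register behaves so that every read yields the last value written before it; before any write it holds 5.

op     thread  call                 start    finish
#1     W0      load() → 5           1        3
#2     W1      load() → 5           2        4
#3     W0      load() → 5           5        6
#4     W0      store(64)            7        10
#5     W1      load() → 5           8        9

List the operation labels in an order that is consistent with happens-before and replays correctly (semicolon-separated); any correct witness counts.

1. #1 load() → 5, leaving value 5
2. #2 load() → 5, leaving value 5
3. #3 load() → 5, leaving value 5
4. #5 load() → 5, leaving value 5
5. #4 store(64), leaving value 64

#1; #2; #3; #5; #4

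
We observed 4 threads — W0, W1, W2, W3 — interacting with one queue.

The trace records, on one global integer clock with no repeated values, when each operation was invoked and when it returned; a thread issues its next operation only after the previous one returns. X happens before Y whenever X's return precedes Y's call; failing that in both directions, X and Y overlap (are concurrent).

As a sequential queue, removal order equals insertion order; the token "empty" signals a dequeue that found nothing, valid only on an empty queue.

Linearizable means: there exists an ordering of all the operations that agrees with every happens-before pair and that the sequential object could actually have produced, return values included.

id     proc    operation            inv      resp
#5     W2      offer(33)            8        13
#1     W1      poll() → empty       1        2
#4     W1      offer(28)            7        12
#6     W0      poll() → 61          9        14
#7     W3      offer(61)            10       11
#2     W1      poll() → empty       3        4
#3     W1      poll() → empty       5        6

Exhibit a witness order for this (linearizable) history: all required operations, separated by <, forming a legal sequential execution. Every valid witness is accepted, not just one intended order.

#1 < #2 < #3 < #7 < #4 < #5 < #6

after step 1 (#1 poll() → empty): queue <>
after step 2 (#2 poll() → empty): queue <>
after step 3 (#3 poll() → empty): queue <>
after step 4 (#7 offer(61)): queue <61>
after step 5 (#4 offer(28)): queue <61,28>
after step 6 (#5 offer(33)): queue <61,28,33>
after step 7 (#6 poll() → 61): queue <28,33>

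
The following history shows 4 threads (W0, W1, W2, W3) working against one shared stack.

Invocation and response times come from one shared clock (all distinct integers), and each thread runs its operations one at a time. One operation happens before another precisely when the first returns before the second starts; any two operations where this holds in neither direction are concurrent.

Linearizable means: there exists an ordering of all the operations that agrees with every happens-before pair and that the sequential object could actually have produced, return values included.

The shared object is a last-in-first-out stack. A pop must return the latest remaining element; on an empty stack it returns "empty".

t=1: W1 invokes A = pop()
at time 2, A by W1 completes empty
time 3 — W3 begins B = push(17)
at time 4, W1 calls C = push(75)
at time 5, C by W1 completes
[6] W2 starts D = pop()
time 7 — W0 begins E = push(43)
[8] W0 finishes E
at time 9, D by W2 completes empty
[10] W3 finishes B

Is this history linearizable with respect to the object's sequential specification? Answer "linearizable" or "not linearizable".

already the first 9 events (up to D's response at time 9) admit no linearization; the first 8 still do
checked exhaustively: 2 real-time-consistent orders of 4 completed operations, zero legal stack replays
include/drop combinations of the 1 pending operation (B) were all tried; none helps
e.g. A, C, D, E (pending dropped): illegal at step 3, since D pop() → empty cannot apply there
e.g. A, C, E, D (pending dropped): illegal at step 4, since D pop() → empty cannot apply there

not linearizable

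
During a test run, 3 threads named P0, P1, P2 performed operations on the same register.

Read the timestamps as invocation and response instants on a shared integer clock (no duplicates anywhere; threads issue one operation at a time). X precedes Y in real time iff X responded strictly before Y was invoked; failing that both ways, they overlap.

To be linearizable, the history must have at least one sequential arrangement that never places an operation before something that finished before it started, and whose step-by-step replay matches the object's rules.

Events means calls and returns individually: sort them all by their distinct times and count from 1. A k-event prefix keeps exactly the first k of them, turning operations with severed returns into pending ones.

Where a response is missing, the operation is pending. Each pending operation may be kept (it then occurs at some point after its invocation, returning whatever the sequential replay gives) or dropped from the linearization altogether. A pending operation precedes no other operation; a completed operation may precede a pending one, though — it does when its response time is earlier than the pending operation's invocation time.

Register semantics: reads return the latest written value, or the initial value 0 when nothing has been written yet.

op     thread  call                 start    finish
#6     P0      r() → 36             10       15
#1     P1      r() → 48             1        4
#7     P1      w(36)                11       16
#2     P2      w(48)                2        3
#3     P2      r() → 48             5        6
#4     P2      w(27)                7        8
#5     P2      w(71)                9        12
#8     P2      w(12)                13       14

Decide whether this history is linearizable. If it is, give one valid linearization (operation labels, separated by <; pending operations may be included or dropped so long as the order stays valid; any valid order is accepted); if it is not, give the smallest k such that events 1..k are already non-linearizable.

1. #2 w(48), leaving value 48
2. #1 r() → 48, leaving value 48
3. #3 r() → 48, leaving value 48
4. #4 w(27), leaving value 27
5. #5 w(71), leaving value 71
6. #7 w(36), leaving value 36
7. #6 r() → 36, leaving value 36
8. #8 w(12), leaving value 12

linearizable — witness: #2 < #1 < #3 < #4 < #5 < #7 < #6 < #8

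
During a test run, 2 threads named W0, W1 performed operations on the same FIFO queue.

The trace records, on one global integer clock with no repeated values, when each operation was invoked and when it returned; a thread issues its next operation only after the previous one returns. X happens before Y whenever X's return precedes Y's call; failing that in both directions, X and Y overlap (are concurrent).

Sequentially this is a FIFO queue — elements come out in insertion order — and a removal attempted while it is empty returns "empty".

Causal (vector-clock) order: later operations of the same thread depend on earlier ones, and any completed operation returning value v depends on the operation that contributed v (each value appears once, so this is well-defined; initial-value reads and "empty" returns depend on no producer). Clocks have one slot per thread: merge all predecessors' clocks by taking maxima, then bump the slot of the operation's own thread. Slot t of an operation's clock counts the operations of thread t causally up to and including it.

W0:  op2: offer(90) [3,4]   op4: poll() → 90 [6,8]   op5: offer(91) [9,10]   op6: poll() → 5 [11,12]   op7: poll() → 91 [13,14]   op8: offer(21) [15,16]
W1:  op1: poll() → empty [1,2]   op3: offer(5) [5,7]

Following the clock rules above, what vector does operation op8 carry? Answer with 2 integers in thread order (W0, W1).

(6, 2)

root op op1, invoked 1: fresh clock plus W1's own tick → (0, 1)
root op op2, invoked 3: fresh clock plus W0's own tick → (1, 0)
VC(op3, invoked at 5): max of VC(op1)=(0, 1), then +1 on thread W1 → (0, 2)
VC(op4, invoked at 6): max of VC(op2)=(1, 0), then +1 on thread W0 → (2, 0)
VC(op5, invoked at 9): max of VC(op4)=(2, 0), then +1 on thread W0 → (3, 0)
VC(op6, invoked at 11): max of VC(op3)=(0, 2), VC(op5)=(3, 0), then +1 on thread W0 → (4, 2)
VC(op7, invoked at 13): max of VC(op5)=(3, 0), VC(op6)=(4, 2), then +1 on thread W0 → (5, 2)
VC(op8, invoked at 15): max of VC(op7)=(5, 2), then +1 on thread W0 → (6, 2)
target: VC(op8) = (6, 2)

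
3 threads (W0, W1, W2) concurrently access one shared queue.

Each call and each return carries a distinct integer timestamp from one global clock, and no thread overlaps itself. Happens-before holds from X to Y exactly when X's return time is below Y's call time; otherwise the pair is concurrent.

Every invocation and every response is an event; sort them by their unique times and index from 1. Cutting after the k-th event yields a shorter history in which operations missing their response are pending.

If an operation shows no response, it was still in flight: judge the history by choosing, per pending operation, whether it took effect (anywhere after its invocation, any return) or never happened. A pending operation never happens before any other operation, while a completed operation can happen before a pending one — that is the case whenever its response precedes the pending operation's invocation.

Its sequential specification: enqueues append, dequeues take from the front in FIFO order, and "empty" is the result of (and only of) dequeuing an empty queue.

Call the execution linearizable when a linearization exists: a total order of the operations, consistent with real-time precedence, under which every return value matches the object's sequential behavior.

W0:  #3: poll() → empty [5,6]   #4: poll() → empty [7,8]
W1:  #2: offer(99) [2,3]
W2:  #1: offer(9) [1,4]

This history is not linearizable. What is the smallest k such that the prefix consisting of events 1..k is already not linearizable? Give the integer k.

one valid order for events 1..5 is #1, #2:
1. #1 offer(9), leaving queue <9>
2. #2 offer(99), leaving queue <9,99>
adding event 6 (#3 responds at 6) leaves no legal real-time order
e.g. #1, #2, #3: illegal at step 3, since #3 poll() → empty cannot apply there
e.g. #2, #1, #3: illegal at step 3, since #3 poll() → empty cannot apply there

6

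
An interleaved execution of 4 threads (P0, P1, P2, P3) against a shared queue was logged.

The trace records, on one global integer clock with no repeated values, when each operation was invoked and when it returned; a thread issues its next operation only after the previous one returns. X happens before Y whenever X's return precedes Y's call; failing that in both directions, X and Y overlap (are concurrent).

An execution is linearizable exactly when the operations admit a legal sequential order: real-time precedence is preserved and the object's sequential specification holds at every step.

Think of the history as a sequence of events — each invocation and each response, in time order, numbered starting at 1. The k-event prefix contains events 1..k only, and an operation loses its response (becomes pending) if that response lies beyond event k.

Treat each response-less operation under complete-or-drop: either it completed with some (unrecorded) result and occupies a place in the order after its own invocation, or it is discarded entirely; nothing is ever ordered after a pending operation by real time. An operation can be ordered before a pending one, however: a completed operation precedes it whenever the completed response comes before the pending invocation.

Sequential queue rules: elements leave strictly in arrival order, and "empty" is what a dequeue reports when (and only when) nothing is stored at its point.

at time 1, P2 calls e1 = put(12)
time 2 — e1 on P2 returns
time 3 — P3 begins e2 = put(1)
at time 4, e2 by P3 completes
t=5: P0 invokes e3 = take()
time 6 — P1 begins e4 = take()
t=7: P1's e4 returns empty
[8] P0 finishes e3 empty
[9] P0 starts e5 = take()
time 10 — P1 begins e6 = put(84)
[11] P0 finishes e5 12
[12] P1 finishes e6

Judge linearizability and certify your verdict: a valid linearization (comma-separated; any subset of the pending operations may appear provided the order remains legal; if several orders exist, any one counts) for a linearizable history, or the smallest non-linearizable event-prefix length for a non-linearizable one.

events 1..6 are fine; event 7 — the response of e4 at time 7 — makes the prefix non-linearizable
the sole real-time-consistent order of 3 completed operations fails the queue replay
including or dropping the 1 pending operation (e3) in any combination fails
take e1, e2, e4 (pending dropped): step 3 already fails, because e4 take() → empty cannot occur there

not linearizable — minimal violating prefix: 7 events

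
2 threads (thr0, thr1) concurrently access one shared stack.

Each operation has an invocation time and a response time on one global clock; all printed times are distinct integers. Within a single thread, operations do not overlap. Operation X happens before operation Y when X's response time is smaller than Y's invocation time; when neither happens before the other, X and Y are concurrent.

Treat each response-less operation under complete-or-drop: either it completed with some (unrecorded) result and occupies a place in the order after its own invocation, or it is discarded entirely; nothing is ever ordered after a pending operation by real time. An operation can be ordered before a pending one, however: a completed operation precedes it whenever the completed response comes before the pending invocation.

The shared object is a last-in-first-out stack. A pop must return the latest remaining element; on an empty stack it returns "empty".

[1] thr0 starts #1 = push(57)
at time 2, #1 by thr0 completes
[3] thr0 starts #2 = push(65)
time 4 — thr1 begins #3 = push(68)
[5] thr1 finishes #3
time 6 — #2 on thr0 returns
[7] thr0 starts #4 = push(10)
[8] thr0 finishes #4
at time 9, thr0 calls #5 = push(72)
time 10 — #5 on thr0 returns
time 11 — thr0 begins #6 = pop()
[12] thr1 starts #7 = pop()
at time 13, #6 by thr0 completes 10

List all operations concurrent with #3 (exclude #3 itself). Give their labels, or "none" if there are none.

overlap test against #3 [4,5]: concurrent iff the interval meets 4..5
#1 [1,2]: before
#2 [3,6]: concurrent
#4 [7,8]: after
#5 [9,10]: after
#6 [11,13]: after
#7 [12,…): after

#2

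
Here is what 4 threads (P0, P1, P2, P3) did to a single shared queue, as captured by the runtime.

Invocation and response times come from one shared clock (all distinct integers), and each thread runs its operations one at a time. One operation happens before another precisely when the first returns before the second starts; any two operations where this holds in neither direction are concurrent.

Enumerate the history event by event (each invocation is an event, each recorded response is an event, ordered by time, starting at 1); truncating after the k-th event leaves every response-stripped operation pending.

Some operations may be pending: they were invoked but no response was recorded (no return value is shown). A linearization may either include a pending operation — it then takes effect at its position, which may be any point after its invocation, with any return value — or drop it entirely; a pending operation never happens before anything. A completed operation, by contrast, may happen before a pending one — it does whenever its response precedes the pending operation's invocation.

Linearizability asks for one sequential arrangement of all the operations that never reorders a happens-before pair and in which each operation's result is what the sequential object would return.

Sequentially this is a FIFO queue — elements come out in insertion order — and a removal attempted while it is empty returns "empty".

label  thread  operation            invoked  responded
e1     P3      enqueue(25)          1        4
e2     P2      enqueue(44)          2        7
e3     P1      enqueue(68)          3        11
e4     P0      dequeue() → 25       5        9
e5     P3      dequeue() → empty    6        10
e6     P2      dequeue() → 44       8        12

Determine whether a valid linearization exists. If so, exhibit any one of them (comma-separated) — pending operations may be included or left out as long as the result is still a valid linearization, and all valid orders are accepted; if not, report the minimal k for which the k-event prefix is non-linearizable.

linearizable — witness: e1, e2, e4, e6, e5, e3

1. e1 enqueue(25), leaving queue <25>
2. e2 enqueue(44), leaving queue <25,44>
3. e4 dequeue() → 25, leaving queue <44>
4. e6 dequeue() → 44, leaving queue <>
5. e5 dequeue() → empty, leaving queue <>
6. e3 enqueue(68), leaving queue <68>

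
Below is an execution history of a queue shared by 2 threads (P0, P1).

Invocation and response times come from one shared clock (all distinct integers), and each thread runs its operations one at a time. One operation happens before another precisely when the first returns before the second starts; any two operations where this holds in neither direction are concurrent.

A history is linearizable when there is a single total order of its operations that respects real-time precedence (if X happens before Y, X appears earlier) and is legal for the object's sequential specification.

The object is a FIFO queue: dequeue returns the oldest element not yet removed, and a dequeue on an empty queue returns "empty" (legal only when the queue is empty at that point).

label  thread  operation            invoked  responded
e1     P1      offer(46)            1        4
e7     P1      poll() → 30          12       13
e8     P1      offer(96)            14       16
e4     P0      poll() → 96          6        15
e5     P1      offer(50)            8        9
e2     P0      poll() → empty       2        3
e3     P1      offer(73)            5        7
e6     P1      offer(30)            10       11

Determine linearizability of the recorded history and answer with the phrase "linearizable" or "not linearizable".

not linearizable

cut after 12 events: linearizable; cut after 13 events (e7 responds, time 13): not linearizable
checked exhaustively: 2 real-time-consistent orders of 6 completed operations, zero legal queue replays
including or dropping the 1 pending operation (e4) in any combination fails
sample order e1, e2, e3, e5, e6, e7 (pending dropped) stalls at step 2 — e2 poll() → empty has no legal effect
sample order e2, e1, e3, e5, e6, e7 (pending dropped) stalls at step 6 — e7 poll() → 30 has no legal effect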